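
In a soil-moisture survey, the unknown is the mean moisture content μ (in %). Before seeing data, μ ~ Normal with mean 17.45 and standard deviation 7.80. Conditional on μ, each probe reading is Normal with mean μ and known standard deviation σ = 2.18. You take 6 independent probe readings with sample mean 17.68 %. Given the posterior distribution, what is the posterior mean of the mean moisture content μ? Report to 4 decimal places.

For Normal data with known variance σ², a Normal(μ₀, σ₀²) prior on μ is conjugate. Posterior precision = 1/σ₀² + n/σ²; posterior mean is the precision-weighted average of μ₀ and x̄.
n·x̄ = 6·17.68 = 106.08.
σ₀² = 7.80² = 60.84, σ² = 2.18² = 4.7524; σ² + n·σ₀² = 4.7524 + 6·60.84 = 369.7924.
Posterior mean = (μ₀/σ₀² + n·x̄/σ²)/(1/σ₀² + n/σ²) = (σ²·μ₀ + σ₀²·n·x̄)/(σ² + n·σ₀²) = (4.7524·17.45 + 60.84·106.08)/369.7924 = 6536.83658/369.7924 = 17.6770.

17.6770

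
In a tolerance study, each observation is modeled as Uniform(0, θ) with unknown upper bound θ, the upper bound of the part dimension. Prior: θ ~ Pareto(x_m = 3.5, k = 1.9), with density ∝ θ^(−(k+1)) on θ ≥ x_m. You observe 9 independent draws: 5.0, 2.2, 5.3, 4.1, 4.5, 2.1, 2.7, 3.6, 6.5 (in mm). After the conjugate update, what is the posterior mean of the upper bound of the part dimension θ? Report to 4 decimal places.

7.1566

A Pareto(scale x_m, shape k) prior on the upper bound θ of Uniform(0, θ) is conjugate: posterior is Pareto(max(x_m, max xᵢ), k + n).
Sample maximum = 6.5; prior scale x_m = 3.5 → posterior scale = max = 6.5.
Posterior shape = 1.9 + 9 = 10.9.
E[θ|data] = k·x_m/(k−1) = 10.9·6.5/9.9 = 7.1566.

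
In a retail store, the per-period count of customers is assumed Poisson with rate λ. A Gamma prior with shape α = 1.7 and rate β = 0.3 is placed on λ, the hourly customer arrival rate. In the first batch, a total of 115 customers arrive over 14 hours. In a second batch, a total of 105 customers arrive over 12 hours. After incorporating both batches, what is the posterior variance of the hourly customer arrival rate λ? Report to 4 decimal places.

0.3205

With a Gamma(shape α, rate β) prior, the Poisson likelihood is conjugate: the posterior is Gamma(α + ΣXᵢ, β + n).
After batch 1: Gamma(α+S, β+n) = Gamma(1.7+115, 0.3+14) = Gamma(116.7, 14.3).
After batch 2: Gamma(α+S, β+n) = Gamma(116.7+105, 14.3+12) = Gamma(221.7, 26.3).
Var = α/β² = 221.7/26.3² = 0.3205.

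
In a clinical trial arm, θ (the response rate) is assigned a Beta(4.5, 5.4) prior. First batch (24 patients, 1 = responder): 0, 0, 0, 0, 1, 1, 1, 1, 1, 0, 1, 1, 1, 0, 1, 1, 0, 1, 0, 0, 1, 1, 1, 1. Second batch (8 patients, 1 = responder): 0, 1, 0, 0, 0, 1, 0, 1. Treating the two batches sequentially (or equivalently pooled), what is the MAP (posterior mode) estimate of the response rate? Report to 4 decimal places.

0.5388

The Beta prior is conjugate to a Binomial/Bernoulli likelihood; the update adds successes to α and failures to β.
After batch 1: Beta(4.5+15, 5.4+9) = Beta(19.5, 14.4).
After batch 2: Beta(19.5+3, 14.4+5) = Beta(22.5, 19.4).
Mode of Beta(a,b) for a,b>1 is (a−1)/(a+b−2) = 21.5/39.9 = 0.5388.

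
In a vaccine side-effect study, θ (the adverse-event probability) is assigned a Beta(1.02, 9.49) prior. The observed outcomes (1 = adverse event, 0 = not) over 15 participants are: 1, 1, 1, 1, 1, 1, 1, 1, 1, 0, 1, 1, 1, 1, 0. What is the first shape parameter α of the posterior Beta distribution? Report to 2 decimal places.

14.02

The Beta prior is conjugate to a Binomial/Bernoulli likelihood; the update adds successes to α and failures to β.
Posterior: Beta(α+k, β+n−k) = Beta(1.02+13, 9.49+2) = Beta(14.02, 11.49).
Posterior α = 14.02.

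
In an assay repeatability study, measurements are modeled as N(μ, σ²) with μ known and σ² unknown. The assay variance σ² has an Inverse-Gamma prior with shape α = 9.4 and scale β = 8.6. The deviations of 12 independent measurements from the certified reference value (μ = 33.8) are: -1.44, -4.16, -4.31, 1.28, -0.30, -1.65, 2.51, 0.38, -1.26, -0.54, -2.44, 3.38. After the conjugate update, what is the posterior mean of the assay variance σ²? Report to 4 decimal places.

With known mean μ and an Inverse-Gamma(α, β) prior on σ², the Normal likelihood is conjugate: posterior is Inv-Gamma(α + n/2, β + Σ(xᵢ−μ)²/2).
Σ(xᵢ−μ)² = (-1.44)² + (-4.16)² + (-4.31)² + (1.28)² + (-0.30)² + (-1.65)² + (2.51)² + (0.38)² + (-1.26)² + (-0.54)² + (-2.44)² + (3.38)² = 68.1079.
Posterior: Inv-Gamma(9.4 + 12/2, 8.6 + 68.1079/2) = Inv-Gamma(15.40, 42.65395).
E[σ²|data] = β/(α−1) = 42.65395/14.40 = 2.9621.

2.9621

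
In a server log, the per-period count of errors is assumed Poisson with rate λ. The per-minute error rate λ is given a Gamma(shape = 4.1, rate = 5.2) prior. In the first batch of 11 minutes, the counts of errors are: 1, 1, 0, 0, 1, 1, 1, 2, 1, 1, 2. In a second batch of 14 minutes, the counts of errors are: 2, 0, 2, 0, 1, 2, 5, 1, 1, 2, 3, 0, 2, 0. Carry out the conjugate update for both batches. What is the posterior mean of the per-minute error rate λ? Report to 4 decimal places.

With a Gamma(shape α, rate β) prior, the Poisson likelihood is conjugate: the posterior is Gamma(α + ΣXᵢ, β + n).
Batch 1: sum of counts S = 11 over n = 11 minutes.
After batch 1: Gamma(α+S, β+n) = Gamma(4.1+11, 5.2+11) = Gamma(15.1, 16.2).
Batch 2: sum of counts S = 21 over n = 14 minutes.
After batch 2: Gamma(α+S, β+n) = Gamma(15.1+21, 16.2+14) = Gamma(36.1, 30.2).
Posterior mean = α/β = 36.1/30.2 = 1.1954.

1.1954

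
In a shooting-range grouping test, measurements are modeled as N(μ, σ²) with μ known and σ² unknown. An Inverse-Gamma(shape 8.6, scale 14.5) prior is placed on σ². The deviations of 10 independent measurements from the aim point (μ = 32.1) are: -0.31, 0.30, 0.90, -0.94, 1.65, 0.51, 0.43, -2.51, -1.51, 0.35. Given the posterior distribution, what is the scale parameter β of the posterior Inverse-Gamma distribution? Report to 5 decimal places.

With known mean μ and an Inverse-Gamma(α, β) prior on σ², the Normal likelihood is conjugate: posterior is Inv-Gamma(α + n/2, β + Σ(xᵢ−μ)²/2).
Σ(xᵢ−μ)² = (-0.31)² + (0.30)² + (0.90)² + (-0.94)² + (1.65)² + (0.51)² + (0.43)² + (-2.51)² + (-1.51)² + (0.35)² = 13.7499.
Posterior: Inv-Gamma(8.6 + 10/2, 14.5 + 13.7499/2) = Inv-Gamma(13.60, 21.37495).
Posterior β = 21.37495.

21.37495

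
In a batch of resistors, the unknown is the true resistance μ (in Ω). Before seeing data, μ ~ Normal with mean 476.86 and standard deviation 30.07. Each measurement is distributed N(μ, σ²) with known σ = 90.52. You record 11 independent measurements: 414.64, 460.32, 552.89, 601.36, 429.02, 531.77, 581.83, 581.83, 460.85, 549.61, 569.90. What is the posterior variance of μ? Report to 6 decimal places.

For Normal data with known variance σ², a Normal(μ₀, σ₀²) prior on μ is conjugate. Posterior precision = 1/σ₀² + n/σ²; posterior mean is the precision-weighted average of μ₀ and x̄.
σ₀² = 30.07² = 904.2049, σ² = 90.52² = 8193.8704; σ² + n·σ₀² = 8193.8704 + 11·904.2049 = 18140.1243.
Posterior precision = 1/σ₀² + n/σ² = 1/904.2049 + 11/8193.8704 = (σ² + n·σ₀²)/(σ₀²σ²) = 18140.1243/(904.2049·8193.8704); posterior variance σₙ² = σ₀²σ²/(σ² + n·σ₀²) = 904.2049·8193.8704/18140.1243 = 408.428170.

408.428170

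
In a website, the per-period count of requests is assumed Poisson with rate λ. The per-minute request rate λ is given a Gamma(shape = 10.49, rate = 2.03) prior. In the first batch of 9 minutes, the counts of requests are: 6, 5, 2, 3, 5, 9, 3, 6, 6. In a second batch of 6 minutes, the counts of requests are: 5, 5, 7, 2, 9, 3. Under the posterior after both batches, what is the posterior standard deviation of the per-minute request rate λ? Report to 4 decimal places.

0.5461

With a Gamma(shape α, rate β) prior, the Poisson likelihood is conjugate: the posterior is Gamma(α + ΣXᵢ, β + n).
Batch 1: sum of counts S = 45 over n = 9 minutes.
After batch 1: Gamma(α+S, β+n) = Gamma(10.49+45, 2.03+9) = Gamma(55.49, 11.03).
Batch 2: sum of counts S = 31 over n = 6 minutes.
After batch 2: Gamma(α+S, β+n) = Gamma(55.49+31, 11.03+6) = Gamma(86.49, 17.03).
SD = √α/β = √86.49/17.03 = 0.5461.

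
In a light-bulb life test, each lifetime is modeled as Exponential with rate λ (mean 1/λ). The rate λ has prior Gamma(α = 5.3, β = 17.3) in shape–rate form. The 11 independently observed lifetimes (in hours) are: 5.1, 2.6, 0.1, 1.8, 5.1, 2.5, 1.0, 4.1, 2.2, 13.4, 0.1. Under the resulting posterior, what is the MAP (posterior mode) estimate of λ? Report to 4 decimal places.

With a Gamma(shape α, rate β) prior on the exponential rate λ, the posterior after n observations with total T = Σxᵢ is Gamma(α+n, β+T).
Sum of observations T = 38.0 hours; n = 11.
Posterior: Gamma(5.3+11, 17.3+38.0) = Gamma(16.3, 55.3).
Mode = (α−1)/β = 0.2767.

0.2767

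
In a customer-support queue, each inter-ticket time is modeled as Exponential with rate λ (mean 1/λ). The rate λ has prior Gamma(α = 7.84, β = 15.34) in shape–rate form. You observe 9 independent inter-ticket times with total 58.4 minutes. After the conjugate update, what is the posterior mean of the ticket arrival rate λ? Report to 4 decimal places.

With a Gamma(shape α, rate β) prior on the exponential rate λ, the posterior after n observations with total T = Σxᵢ is Gamma(α+n, β+T).
Posterior: Gamma(7.84+9, 15.34+58.4) = Gamma(16.84, 73.74).
Posterior mean of λ = α/β = 16.84/73.74 = 0.2284.

0.2284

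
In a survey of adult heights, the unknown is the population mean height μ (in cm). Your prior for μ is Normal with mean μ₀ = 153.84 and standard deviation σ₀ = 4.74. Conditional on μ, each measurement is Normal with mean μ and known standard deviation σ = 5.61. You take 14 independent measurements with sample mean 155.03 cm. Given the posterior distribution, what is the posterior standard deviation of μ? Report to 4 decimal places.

1.4295

For Normal data with known variance σ², a Normal(μ₀, σ₀²) prior on μ is conjugate. Posterior precision = 1/σ₀² + n/σ²; posterior mean is the precision-weighted average of μ₀ and x̄.
σ₀² = 4.74² = 22.4676, σ² = 5.61² = 31.4721; σ² + n·σ₀² = 31.4721 + 14·22.4676 = 346.0185.
Posterior precision = 1/σ₀² + n/σ² = 1/22.4676 + 14/31.4721 = (σ² + n·σ₀²)/(σ₀²σ²) = 346.0185/(22.4676·31.4721); posterior variance σₙ² = σ₀²σ²/(σ² + n·σ₀²) = 22.4676·31.4721/346.0185 = 2.043540.
Posterior SD = √σₙ² = √(22.4676·31.4721/346.0185) = 1.4295.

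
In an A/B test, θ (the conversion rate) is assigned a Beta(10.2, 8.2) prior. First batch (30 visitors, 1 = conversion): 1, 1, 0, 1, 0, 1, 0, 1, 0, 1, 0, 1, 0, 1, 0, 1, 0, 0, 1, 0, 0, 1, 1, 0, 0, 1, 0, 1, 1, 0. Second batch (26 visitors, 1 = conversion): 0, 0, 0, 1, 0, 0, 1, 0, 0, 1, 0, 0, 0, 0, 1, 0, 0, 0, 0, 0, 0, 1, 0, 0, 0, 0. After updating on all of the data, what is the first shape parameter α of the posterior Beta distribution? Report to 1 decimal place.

The Beta prior is conjugate to a Binomial/Bernoulli likelihood; the update adds successes to α and failures to β.
After batch 1: Beta(10.2+15, 8.2+15) = Beta(25.2, 23.2).
After batch 2: Beta(25.2+5, 23.2+21) = Beta(30.2, 44.2).
Posterior α = 30.2.

30.2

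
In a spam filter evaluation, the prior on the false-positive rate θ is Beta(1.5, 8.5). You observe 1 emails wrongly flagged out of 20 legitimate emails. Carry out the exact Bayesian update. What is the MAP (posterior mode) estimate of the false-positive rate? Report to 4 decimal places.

The Beta prior is conjugate to a Binomial/Bernoulli likelihood; the update adds successes to α and failures to β.
Posterior: Beta(α+k, β+n−k) = Beta(1.5+1, 8.5+19) = Beta(2.5, 27.5).
Mode of Beta(a,b) for a,b>1 is (a−1)/(a+b−2) = 1.5/28.0 = 0.0536.

0.0536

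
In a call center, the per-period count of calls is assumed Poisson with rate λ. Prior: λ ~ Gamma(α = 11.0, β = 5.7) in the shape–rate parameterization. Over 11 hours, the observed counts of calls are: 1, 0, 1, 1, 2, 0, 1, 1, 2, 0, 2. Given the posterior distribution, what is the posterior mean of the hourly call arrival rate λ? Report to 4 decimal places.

1.3174

With a Gamma(shape α, rate β) prior, the Poisson likelihood is conjugate: the posterior is Gamma(α + ΣXᵢ, β + n).
Sum of counts S = 11 over n = 11 hours.
Posterior: Gamma(α+S, β+n) = Gamma(11.0+11, 5.7+11) = Gamma(22.0, 16.7).
Posterior mean = α/β = 22.0/16.7 = 1.3174.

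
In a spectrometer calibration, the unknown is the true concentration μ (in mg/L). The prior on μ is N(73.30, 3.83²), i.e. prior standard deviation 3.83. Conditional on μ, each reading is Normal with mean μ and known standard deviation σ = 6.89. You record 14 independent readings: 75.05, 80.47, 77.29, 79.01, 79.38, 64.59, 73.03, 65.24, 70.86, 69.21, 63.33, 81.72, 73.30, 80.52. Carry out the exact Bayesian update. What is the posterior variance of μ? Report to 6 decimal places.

2.754203

For Normal data with known variance σ², a Normal(μ₀, σ₀²) prior on μ is conjugate. Posterior precision = 1/σ₀² + n/σ²; posterior mean is the precision-weighted average of μ₀ and x̄.
σ₀² = 3.83² = 14.6689, σ² = 6.89² = 47.4721; σ² + n·σ₀² = 47.4721 + 14·14.6689 = 252.8367.
Posterior precision = 1/σ₀² + n/σ² = 1/14.6689 + 14/47.4721 = (σ² + n·σ₀²)/(σ₀²σ²) = 252.8367/(14.6689·47.4721); posterior variance σₙ² = σ₀²σ²/(σ² + n·σ₀²) = 14.6689·47.4721/252.8367 = 2.754203.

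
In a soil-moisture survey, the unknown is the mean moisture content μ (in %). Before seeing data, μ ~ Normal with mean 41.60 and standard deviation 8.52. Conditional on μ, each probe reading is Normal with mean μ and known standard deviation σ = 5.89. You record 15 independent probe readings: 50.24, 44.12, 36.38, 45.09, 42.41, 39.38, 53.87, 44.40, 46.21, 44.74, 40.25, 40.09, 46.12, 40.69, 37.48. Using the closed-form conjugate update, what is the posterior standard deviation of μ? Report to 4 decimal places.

For Normal data with known variance σ², a Normal(μ₀, σ₀²) prior on μ is conjugate. Posterior precision = 1/σ₀² + n/σ²; posterior mean is the precision-weighted average of μ₀ and x̄.
σ₀² = 8.52² = 72.5904, σ² = 5.89² = 34.6921; σ² + n·σ₀² = 34.6921 + 15·72.5904 = 1123.5481.
Posterior precision = 1/σ₀² + n/σ² = 1/72.5904 + 15/34.6921 = (σ² + n·σ₀²)/(σ₀²σ²) = 1123.5481/(72.5904·34.6921); posterior variance σₙ² = σ₀²σ²/(σ² + n·σ₀²) = 72.5904·34.6921/1123.5481 = 2.241394.
Posterior SD = √σₙ² = √(72.5904·34.6921/1123.5481) = 1.4971.

1.4971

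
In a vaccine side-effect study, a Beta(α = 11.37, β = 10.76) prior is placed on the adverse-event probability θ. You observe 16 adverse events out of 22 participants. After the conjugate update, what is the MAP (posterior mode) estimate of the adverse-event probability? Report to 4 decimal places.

The Beta prior is conjugate to a Binomial/Bernoulli likelihood; the update adds successes to α and failures to β.
Posterior: Beta(α+k, β+n−k) = Beta(11.37+16, 10.76+6) = Beta(27.37, 16.76).
Mode of Beta(a,b) for a,b>1 is (a−1)/(a+b−2) = 26.37/42.13 = 0.6259.

0.6259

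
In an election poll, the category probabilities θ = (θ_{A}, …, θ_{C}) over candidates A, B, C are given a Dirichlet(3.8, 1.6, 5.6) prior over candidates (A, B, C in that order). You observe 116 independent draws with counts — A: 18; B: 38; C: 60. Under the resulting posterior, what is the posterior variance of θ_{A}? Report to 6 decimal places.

0.001111

The Dirichlet prior is conjugate to the Multinomial likelihood: each posterior αⱼ = prior αⱼ + observed count nⱼ.
Posterior concentration: (21.8, 39.6, 65.6), total = 127.0.
Var[θ_j] = α_j(Σα−α_j)/((Σα)²(Σα+1)) = 21.8·105.2/(127.0²·128.0) = 0.001111.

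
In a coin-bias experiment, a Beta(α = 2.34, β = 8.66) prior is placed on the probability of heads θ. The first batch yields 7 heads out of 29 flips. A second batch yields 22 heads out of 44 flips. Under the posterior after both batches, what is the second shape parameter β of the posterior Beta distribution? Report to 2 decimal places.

The Beta prior is conjugate to a Binomial/Bernoulli likelihood; the update adds successes to α and failures to β.
After batch 1: Beta(2.34+7, 8.66+22) = Beta(9.34, 30.66).
After batch 2: Beta(9.34+22, 30.66+22) = Beta(31.34, 52.66).
Posterior β = 52.66.

52.66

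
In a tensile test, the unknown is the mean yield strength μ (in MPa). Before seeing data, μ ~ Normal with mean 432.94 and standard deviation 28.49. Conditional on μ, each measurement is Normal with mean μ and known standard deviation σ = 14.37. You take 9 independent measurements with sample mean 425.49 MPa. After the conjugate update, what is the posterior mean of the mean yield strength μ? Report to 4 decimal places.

For Normal data with known variance σ², a Normal(μ₀, σ₀²) prior on μ is conjugate. Posterior precision = 1/σ₀² + n/σ²; posterior mean is the precision-weighted average of μ₀ and x̄.
n·x̄ = 9·425.49 = 3829.41.
σ₀² = 28.49² = 811.6801, σ² = 14.37² = 206.4969; σ² + n·σ₀² = 206.4969 + 9·811.6801 = 7511.6178.
Posterior mean = (μ₀/σ₀² + n·x̄/σ²)/(1/σ₀² + n/σ²) = (σ²·μ₀ + σ₀²·n·x̄)/(σ² + n·σ₀²) = (206.4969·432.94 + 811.6801·3829.41)/7511.6178 = 3197656.659627/7511.6178 = 425.6948.

425.6948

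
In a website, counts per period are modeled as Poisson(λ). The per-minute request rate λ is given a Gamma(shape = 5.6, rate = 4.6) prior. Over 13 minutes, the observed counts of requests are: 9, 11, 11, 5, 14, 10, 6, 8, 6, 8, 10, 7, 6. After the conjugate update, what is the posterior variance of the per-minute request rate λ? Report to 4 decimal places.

With a Gamma(shape α, rate β) prior, the Poisson likelihood is conjugate: the posterior is Gamma(α + ΣXᵢ, β + n).
Sum of counts S = 111 over n = 13 minutes.
Posterior: Gamma(α+S, β+n) = Gamma(5.6+111, 4.6+13) = Gamma(116.6, 17.6).
Var = α/β² = 116.6/17.6² = 0.3764.

0.3764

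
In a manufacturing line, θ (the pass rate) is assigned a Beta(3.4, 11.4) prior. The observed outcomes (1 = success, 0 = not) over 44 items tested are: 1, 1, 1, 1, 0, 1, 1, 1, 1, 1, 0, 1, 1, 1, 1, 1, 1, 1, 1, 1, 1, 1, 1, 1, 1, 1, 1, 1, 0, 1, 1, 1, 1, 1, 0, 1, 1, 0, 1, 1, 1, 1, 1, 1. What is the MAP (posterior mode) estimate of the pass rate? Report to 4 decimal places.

The Beta prior is conjugate to a Binomial/Bernoulli likelihood; the update adds successes to α and failures to β.
Posterior: Beta(α+k, β+n−k) = Beta(3.4+39, 11.4+5) = Beta(42.4, 16.4).
Mode of Beta(a,b) for a,b>1 is (a−1)/(a+b−2) = 41.4/56.8 = 0.7289.

0.7289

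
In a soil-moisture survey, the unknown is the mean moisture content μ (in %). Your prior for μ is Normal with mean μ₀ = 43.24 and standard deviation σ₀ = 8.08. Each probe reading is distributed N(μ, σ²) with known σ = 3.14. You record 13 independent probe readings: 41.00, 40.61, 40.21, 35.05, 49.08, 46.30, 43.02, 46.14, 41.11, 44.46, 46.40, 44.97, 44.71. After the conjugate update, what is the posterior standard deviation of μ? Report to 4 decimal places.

0.8659

For Normal data with known variance σ², a Normal(μ₀, σ₀²) prior on μ is conjugate. Posterior precision = 1/σ₀² + n/σ²; posterior mean is the precision-weighted average of μ₀ and x̄.
σ₀² = 8.08² = 65.2864, σ² = 3.14² = 9.8596; σ² + n·σ₀² = 9.8596 + 13·65.2864 = 858.5828.
Posterior precision = 1/σ₀² + n/σ² = 1/65.2864 + 13/9.8596 = (σ² + n·σ₀²)/(σ₀²σ²) = 858.5828/(65.2864·9.8596); posterior variance σₙ² = σ₀²σ²/(σ² + n·σ₀²) = 65.2864·9.8596/858.5828 = 0.749721.
Posterior SD = √σₙ² = √(65.2864·9.8596/858.5828) = 0.8659.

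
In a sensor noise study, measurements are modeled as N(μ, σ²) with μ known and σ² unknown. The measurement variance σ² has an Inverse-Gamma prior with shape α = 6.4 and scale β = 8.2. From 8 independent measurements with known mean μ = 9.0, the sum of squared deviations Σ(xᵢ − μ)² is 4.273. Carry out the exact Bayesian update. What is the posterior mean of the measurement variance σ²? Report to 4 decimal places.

1.0996

With known mean μ and an Inverse-Gamma(α, β) prior on σ², the Normal likelihood is conjugate: posterior is Inv-Gamma(α + n/2, β + Σ(xᵢ−μ)²/2).
Posterior: Inv-Gamma(6.4 + 8/2, 8.2 + 4.273/2) = Inv-Gamma(10.40, 10.3365).
E[σ²|data] = β/(α−1) = 10.3365/9.40 = 1.0996.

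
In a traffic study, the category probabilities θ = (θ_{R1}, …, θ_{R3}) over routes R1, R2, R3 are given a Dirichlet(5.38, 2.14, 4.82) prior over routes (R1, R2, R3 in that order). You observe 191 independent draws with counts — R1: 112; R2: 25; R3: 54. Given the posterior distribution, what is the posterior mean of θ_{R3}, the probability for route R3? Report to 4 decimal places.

0.2893

The Dirichlet prior is conjugate to the Multinomial likelihood: each posterior αⱼ = prior αⱼ + observed count nⱼ.
Posterior concentration: (117.38, 27.14, 58.82), total = 203.34.
E[θ_{R3}|data] = α_{R3}/Σα = 58.82/203.34 = 0.2893.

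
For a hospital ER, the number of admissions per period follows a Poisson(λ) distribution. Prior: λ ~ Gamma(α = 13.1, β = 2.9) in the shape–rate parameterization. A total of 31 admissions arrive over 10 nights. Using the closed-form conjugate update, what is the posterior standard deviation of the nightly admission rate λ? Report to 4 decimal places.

0.5148

With a Gamma(shape α, rate β) prior, the Poisson likelihood is conjugate: the posterior is Gamma(α + ΣXᵢ, β + n).
Posterior: Gamma(α+S, β+n) = Gamma(13.1+31, 2.9+10) = Gamma(44.1, 12.9).
SD = √α/β = √44.1/12.9 = 0.5148.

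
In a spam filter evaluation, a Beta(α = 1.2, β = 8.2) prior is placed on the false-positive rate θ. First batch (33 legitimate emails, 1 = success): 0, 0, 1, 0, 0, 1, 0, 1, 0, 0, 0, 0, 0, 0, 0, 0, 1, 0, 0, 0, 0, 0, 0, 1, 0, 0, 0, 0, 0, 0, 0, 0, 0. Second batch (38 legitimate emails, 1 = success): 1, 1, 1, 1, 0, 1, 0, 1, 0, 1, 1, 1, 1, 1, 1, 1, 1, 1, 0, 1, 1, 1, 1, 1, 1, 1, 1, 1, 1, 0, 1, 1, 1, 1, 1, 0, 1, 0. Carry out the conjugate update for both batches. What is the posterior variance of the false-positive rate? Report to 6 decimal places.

The Beta prior is conjugate to a Binomial/Bernoulli likelihood; the update adds successes to α and failures to β.
After batch 1: Beta(1.2+5, 8.2+28) = Beta(6.2, 36.2).
After batch 2: Beta(6.2+31, 36.2+7) = Beta(37.2, 43.2).
Var = αβ/((α+β)²(α+β+1)) = 37.2·43.2/(80.4²·81.4) = 0.003054.

0.003054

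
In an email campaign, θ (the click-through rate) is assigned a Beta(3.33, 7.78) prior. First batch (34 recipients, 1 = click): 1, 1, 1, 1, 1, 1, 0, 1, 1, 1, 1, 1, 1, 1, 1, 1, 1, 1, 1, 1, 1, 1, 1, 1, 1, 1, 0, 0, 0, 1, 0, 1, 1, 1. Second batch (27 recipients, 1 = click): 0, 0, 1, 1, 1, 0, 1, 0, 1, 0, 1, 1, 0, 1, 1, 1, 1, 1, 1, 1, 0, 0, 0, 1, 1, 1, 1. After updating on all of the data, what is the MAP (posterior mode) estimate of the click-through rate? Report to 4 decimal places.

The Beta prior is conjugate to a Binomial/Bernoulli likelihood; the update adds successes to α and failures to β.
After batch 1: Beta(3.33+29, 7.78+5) = Beta(32.33, 12.78).
After batch 2: Beta(32.33+18, 12.78+9) = Beta(50.33, 21.78).
Mode of Beta(a,b) for a,b>1 is (a−1)/(a+b−2) = 49.33/70.11 = 0.7036.

0.7036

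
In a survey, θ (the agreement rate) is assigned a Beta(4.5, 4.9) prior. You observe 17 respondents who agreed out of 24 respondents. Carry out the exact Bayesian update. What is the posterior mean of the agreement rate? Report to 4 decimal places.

0.6437

The Beta prior is conjugate to a Binomial/Bernoulli likelihood; the update adds successes to α and failures to β.
Posterior: Beta(α+k, β+n−k) = Beta(4.5+17, 4.9+7) = Beta(21.5, 11.9).
Posterior mean = α/(α+β) = 21.5/33.4 = 0.6437.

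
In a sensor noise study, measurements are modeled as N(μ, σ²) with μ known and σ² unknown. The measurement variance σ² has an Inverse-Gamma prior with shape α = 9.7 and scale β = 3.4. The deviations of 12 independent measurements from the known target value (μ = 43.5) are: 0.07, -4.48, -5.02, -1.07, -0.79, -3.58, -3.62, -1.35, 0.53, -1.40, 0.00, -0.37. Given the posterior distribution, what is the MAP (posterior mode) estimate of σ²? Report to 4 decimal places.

With known mean μ and an Inverse-Gamma(α, β) prior on σ², the Normal likelihood is conjugate: posterior is Inv-Gamma(α + n/2, β + Σ(xᵢ−μ)²/2).
Σ(xᵢ−μ)² = (0.07)² + (-4.48)² + (-5.02)² + (-1.07)² + (-0.79)² + (-3.58)² + (-3.62)² + (-1.35)² + (0.53)² + (-1.40)² + (0.00)² + (-0.37)² = 77.1658.
Posterior: Inv-Gamma(9.7 + 12/2, 3.4 + 77.1658/2) = Inv-Gamma(15.70, 41.98290).
Mode = β/(α+1) = 41.98290/16.70 = 2.5139.

2.5139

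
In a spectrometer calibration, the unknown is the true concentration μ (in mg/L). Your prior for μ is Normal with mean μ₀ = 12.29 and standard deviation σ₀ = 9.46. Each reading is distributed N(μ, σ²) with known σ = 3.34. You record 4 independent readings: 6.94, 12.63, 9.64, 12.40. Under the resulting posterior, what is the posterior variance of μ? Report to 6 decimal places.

For Normal data with known variance σ², a Normal(μ₀, σ₀²) prior on μ is conjugate. Posterior precision = 1/σ₀² + n/σ²; posterior mean is the precision-weighted average of μ₀ and x̄.
σ₀² = 9.46² = 89.4916, σ² = 3.34² = 11.1556; σ² + n·σ₀² = 11.1556 + 4·89.4916 = 369.122.
Posterior precision = 1/σ₀² + n/σ² = 1/89.4916 + 4/11.1556 = (σ² + n·σ₀²)/(σ₀²σ²) = 369.122/(89.4916·11.1556); posterior variance σₙ² = σ₀²σ²/(σ² + n·σ₀²) = 89.4916·11.1556/369.122 = 2.704614.

2.704614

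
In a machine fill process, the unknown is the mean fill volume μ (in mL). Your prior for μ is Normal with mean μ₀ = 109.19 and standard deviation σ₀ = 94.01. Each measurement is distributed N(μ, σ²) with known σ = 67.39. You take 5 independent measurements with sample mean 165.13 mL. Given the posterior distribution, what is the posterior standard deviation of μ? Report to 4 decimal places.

28.6991

For Normal data with known variance σ², a Normal(μ₀, σ₀²) prior on μ is conjugate. Posterior precision = 1/σ₀² + n/σ²; posterior mean is the precision-weighted average of μ₀ and x̄.
σ₀² = 94.01² = 8837.8801, σ² = 67.39² = 4541.4121; σ² + n·σ₀² = 4541.4121 + 5·8837.8801 = 48730.8126.
Posterior precision = 1/σ₀² + n/σ² = 1/8837.8801 + 5/4541.4121 = (σ² + n·σ₀²)/(σ₀²σ²) = 48730.8126/(8837.8801·4541.4121); posterior variance σₙ² = σ₀²σ²/(σ² + n·σ₀²) = 8837.8801·4541.4121/48730.8126 = 823.636083.
Posterior SD = √σₙ² = √(8837.8801·4541.4121/48730.8126) = 28.6991.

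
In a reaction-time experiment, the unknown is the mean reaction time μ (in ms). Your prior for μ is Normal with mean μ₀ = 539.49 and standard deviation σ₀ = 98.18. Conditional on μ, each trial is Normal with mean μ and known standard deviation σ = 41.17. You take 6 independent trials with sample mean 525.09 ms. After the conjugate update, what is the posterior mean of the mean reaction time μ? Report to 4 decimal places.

For Normal data with known variance σ², a Normal(μ₀, σ₀²) prior on μ is conjugate. Posterior precision = 1/σ₀² + n/σ²; posterior mean is the precision-weighted average of μ₀ and x̄.
n·x̄ = 6·525.09 = 3150.54.
σ₀² = 98.18² = 9639.3124, σ² = 41.17² = 1694.9689; σ² + n·σ₀² = 1694.9689 + 6·9639.3124 = 59530.8433.
Posterior mean = (μ₀/σ₀² + n·x̄/σ²)/(1/σ₀² + n/σ²) = (σ²·μ₀ + σ₀²·n·x̄)/(σ² + n·σ₀²) = (1694.9689·539.49 + 9639.3124·3150.54)/59530.8433 = 31283458.060557/59530.8433 = 525.5000.

525.5000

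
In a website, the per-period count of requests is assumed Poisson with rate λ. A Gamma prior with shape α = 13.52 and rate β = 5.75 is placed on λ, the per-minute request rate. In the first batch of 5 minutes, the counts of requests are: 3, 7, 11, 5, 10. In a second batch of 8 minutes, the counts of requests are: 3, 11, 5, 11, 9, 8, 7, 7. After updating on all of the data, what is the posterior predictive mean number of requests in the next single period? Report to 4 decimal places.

With a Gamma(shape α, rate β) prior, the Poisson likelihood is conjugate: the posterior is Gamma(α + ΣXᵢ, β + n).
Batch 1: sum of counts S = 36 over n = 5 minutes.
After batch 1: Gamma(α+S, β+n) = Gamma(13.52+36, 5.75+5) = Gamma(49.52, 10.75).
Batch 2: sum of counts S = 61 over n = 8 minutes.
After batch 2: Gamma(α+S, β+n) = Gamma(49.52+61, 10.75+8) = Gamma(110.52, 18.75).
The predictive distribution for one future period is NegBinom with mean α/β = 5.8944.

5.8944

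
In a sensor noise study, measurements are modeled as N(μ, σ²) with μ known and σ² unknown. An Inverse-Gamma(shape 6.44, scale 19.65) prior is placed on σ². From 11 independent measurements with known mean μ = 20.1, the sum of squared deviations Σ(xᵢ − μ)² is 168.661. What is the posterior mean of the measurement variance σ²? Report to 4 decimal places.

With known mean μ and an Inverse-Gamma(α, β) prior on σ², the Normal likelihood is conjugate: posterior is Inv-Gamma(α + n/2, β + Σ(xᵢ−μ)²/2).
Posterior: Inv-Gamma(6.44 + 11/2, 19.65 + 168.661/2) = Inv-Gamma(11.94, 103.9805).
E[σ²|data] = β/(α−1) = 103.9805/10.94 = 9.5046.

9.5046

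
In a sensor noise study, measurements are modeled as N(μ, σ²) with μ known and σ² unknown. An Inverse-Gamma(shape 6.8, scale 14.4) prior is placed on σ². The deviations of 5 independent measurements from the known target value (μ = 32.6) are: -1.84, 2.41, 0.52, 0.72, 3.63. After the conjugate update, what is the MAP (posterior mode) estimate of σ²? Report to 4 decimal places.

2.5223

With known mean μ and an Inverse-Gamma(α, β) prior on σ², the Normal likelihood is conjugate: posterior is Inv-Gamma(α + n/2, β + Σ(xᵢ−μ)²/2).
Σ(xᵢ−μ)² = (-1.84)² + (2.41)² + (0.52)² + (0.72)² + (3.63)² = 23.1594.
Posterior: Inv-Gamma(6.8 + 5/2, 14.4 + 23.1594/2) = Inv-Gamma(9.30, 25.97970).
Mode = β/(α+1) = 25.97970/10.30 = 2.5223.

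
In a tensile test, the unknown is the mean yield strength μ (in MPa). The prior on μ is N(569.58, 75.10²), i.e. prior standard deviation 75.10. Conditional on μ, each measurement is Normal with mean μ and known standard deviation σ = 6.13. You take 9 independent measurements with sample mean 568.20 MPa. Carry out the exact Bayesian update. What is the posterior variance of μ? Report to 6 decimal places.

For Normal data with known variance σ², a Normal(μ₀, σ₀²) prior on μ is conjugate. Posterior precision = 1/σ₀² + n/σ²; posterior mean is the precision-weighted average of μ₀ and x̄.
σ₀² = 75.10² = 5640.01, σ² = 6.13² = 37.5769; σ² + n·σ₀² = 37.5769 + 9·5640.01 = 50797.6669.
Posterior precision = 1/σ₀² + n/σ² = 1/5640.01 + 9/37.5769 = (σ² + n·σ₀²)/(σ₀²σ²) = 50797.6669/(5640.01·37.5769); posterior variance σₙ² = σ₀²σ²/(σ² + n·σ₀²) = 5640.01·37.5769/50797.6669 = 4.172123.

4.172123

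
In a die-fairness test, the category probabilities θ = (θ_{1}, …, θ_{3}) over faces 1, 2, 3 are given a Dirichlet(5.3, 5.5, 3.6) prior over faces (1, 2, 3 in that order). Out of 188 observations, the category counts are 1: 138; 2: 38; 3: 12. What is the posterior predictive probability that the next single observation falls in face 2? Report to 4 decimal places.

The Dirichlet prior is conjugate to the Multinomial likelihood: each posterior αⱼ = prior αⱼ + observed count nⱼ.
Posterior concentration: (143.3, 43.5, 15.6), total = 202.4.
P(next = 2 | data) = α_{2}/Σα = 0.2149.

0.2149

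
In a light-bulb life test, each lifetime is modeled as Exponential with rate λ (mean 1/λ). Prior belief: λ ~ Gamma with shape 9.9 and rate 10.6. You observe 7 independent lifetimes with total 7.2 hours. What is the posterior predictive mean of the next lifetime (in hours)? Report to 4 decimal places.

With a Gamma(shape α, rate β) prior on the exponential rate λ, the posterior after n observations with total T = Σxᵢ is Gamma(α+n, β+T).
Posterior: Gamma(9.9+7, 10.6+7.2) = Gamma(16.9, 17.8).
The predictive distribution for the next observation is Lomax; its mean is β/(α−1) = 17.8/15.9 = 1.1195.

1.1195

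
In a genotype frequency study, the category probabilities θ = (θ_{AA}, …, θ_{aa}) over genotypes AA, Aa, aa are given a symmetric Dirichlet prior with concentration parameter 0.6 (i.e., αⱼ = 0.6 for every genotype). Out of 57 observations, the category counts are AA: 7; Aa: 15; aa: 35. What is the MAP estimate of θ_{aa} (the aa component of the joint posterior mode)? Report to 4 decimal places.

The Dirichlet prior is conjugate to the Multinomial likelihood: each posterior αⱼ = prior αⱼ + observed count nⱼ.
Posterior concentration: (7.6, 15.6, 35.6), total = 58.8.
Joint mode component: (α_{aa}−1)/(Σα−K) = 34.6/55.8 = 0.6201.

0.6201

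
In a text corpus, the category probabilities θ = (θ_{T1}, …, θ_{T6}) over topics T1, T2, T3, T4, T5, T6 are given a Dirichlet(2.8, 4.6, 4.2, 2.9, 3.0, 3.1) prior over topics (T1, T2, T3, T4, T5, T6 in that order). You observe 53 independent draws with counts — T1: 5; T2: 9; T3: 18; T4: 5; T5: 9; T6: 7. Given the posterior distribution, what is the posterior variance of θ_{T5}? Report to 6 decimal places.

The Dirichlet prior is conjugate to the Multinomial likelihood: each posterior αⱼ = prior αⱼ + observed count nⱼ.
Posterior concentration: (7.8, 13.6, 22.2, 7.9, 12.0, 10.1), total = 73.6.
Var[θ_j] = α_j(Σα−α_j)/((Σα)²(Σα+1)) = 12.0·61.6/(73.6²·74.6) = 0.001829.

0.001829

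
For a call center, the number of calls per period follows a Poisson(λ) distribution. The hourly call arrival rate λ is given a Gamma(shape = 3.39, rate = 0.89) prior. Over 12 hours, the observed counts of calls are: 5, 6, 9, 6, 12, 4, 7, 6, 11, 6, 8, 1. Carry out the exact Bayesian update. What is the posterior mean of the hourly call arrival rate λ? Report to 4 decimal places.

6.5469

With a Gamma(shape α, rate β) prior, the Poisson likelihood is conjugate: the posterior is Gamma(α + ΣXᵢ, β + n).
Sum of counts S = 81 over n = 12 hours.
Posterior: Gamma(α+S, β+n) = Gamma(3.39+81, 0.89+12) = Gamma(84.39, 12.89).
Posterior mean = α/β = 84.39/12.89 = 6.5469.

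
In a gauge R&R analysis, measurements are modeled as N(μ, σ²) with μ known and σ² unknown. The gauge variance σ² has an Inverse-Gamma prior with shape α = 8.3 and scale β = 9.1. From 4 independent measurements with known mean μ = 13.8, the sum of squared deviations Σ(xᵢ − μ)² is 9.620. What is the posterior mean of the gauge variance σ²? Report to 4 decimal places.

1.4957

With known mean μ and an Inverse-Gamma(α, β) prior on σ², the Normal likelihood is conjugate: posterior is Inv-Gamma(α + n/2, β + Σ(xᵢ−μ)²/2).
Posterior: Inv-Gamma(8.3 + 4/2, 9.1 + 9.620/2) = Inv-Gamma(10.30, 13.9100).
E[σ²|data] = β/(α−1) = 13.9100/9.30 = 1.4957.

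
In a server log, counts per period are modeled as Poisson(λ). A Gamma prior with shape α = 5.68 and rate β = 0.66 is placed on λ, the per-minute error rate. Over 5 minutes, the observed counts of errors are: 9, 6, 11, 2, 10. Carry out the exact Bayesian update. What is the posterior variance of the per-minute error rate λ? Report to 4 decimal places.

With a Gamma(shape α, rate β) prior, the Poisson likelihood is conjugate: the posterior is Gamma(α + ΣXᵢ, β + n).
Sum of counts S = 38 over n = 5 minutes.
Posterior: Gamma(α+S, β+n) = Gamma(5.68+38, 0.66+5) = Gamma(43.68, 5.66).
Var = α/β² = 43.68/5.66² = 1.3635.

1.3635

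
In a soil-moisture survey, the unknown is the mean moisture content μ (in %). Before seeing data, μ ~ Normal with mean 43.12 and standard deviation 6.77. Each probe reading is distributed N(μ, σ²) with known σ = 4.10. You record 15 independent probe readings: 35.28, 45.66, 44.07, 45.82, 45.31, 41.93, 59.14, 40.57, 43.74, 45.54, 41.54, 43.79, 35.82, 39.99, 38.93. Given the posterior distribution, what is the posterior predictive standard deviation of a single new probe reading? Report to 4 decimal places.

For Normal data with known variance σ², a Normal(μ₀, σ₀²) prior on μ is conjugate. Posterior precision = 1/σ₀² + n/σ²; posterior mean is the precision-weighted average of μ₀ and x̄.
σ₀² = 6.77² = 45.8329, σ² = 4.10² = 16.81; σ² + n·σ₀² = 16.81 + 15·45.8329 = 704.3035.
Posterior precision = 1/σ₀² + n/σ² = 1/45.8329 + 15/16.81 = (σ² + n·σ₀²)/(σ₀²σ²) = 704.3035/(45.8329·16.81); posterior variance σₙ² = σ₀²σ²/(σ² + n·σ₀²) = 45.8329·16.81/704.3035 = 1.093919.
Predictive variance for one new observation = σₙ² + σ² = 45.8329·16.81/704.3035 + 16.81 = σ²·(σ₀² + 704.3035)/704.3035 = 16.81·750.1364/704.3035 = 17.903919; SD = √(16.81·750.1364/704.3035) = 4.2313.

4.2313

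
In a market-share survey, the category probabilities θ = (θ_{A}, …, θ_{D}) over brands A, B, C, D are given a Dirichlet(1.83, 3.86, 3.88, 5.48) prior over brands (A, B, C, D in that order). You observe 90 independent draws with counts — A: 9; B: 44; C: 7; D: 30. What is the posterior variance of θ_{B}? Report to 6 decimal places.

0.002339

The Dirichlet prior is conjugate to the Multinomial likelihood: each posterior αⱼ = prior αⱼ + observed count nⱼ.
Posterior concentration: (10.83, 47.86, 10.88, 35.48), total = 105.05.
Var[θ_j] = α_j(Σα−α_j)/((Σα)²(Σα+1)) = 47.86·57.19/(105.05²·106.05) = 0.002339.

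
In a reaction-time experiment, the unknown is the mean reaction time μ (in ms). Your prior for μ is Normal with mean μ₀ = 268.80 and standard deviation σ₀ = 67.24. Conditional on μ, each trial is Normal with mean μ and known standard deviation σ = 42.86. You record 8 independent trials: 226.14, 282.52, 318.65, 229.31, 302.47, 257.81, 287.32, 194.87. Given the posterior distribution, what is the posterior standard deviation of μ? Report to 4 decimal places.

14.7826

For Normal data with known variance σ², a Normal(μ₀, σ₀²) prior on μ is conjugate. Posterior precision = 1/σ₀² + n/σ²; posterior mean is the precision-weighted average of μ₀ and x̄.
σ₀² = 67.24² = 4521.2176, σ² = 42.86² = 1836.9796; σ² + n·σ₀² = 1836.9796 + 8·4521.2176 = 38006.7204.
Posterior precision = 1/σ₀² + n/σ² = 1/4521.2176 + 8/1836.9796 = (σ² + n·σ₀²)/(σ₀²σ²) = 38006.7204/(4521.2176·1836.9796); posterior variance σₙ² = σ₀²σ²/(σ² + n·σ₀²) = 4521.2176·1836.9796/38006.7204 = 218.524103.
Posterior SD = √σₙ² = √(4521.2176·1836.9796/38006.7204) = 14.7826.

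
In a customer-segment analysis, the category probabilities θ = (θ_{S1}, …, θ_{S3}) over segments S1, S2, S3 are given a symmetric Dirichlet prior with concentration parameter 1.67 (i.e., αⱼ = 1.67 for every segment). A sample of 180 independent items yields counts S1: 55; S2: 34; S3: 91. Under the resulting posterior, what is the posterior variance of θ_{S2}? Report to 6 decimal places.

0.000837

The Dirichlet prior is conjugate to the Multinomial likelihood: each posterior αⱼ = prior αⱼ + observed count nⱼ.
Posterior concentration: (56.67, 35.67, 92.67), total = 185.01.
Var[θ_j] = α_j(Σα−α_j)/((Σα)²(Σα+1)) = 35.67·149.34/(185.01²·186.01) = 0.000837.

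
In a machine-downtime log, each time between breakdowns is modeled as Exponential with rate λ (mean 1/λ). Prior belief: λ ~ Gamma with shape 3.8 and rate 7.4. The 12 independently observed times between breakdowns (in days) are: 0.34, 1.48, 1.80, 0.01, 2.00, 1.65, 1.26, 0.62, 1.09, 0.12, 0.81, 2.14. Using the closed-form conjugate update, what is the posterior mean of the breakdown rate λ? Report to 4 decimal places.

With a Gamma(shape α, rate β) prior on the exponential rate λ, the posterior after n observations with total T = Σxᵢ is Gamma(α+n, β+T).
Sum of observations T = 13.32 days; n = 12.
Posterior: Gamma(3.8+12, 7.4+13.32) = Gamma(15.8, 20.72).
Posterior mean of λ = α/β = 15.8/20.72 = 0.7625.

0.7625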